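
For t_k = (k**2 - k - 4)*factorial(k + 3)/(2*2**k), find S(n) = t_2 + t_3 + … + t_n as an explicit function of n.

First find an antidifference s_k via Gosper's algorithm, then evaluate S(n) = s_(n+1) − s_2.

Step 1: r(k) = (k**3 + 5*k**2 - 16)/(2*(k**2 - k - 4)).
Take A(k)=k/2 + 2, B(k)=1, C(k)=k**2 - k - 4.
f must satisfy (k/2 + 2)·f(k+1) − (1)·f(k) = k**2 - k - 4.
deg f ≤ 1 (via 1,0,2).
A polynomial solution: f(k) = 2*(k - 4).
R(k) = B(k−1)·f(k)/C(k) = 2*(k - 4)/(k**2 - k - 4); s_k = R·t_k = (k - 4)*factorial(k + 3)/2**k.
Check: Δs_k = (k**2 - k - 4)*factorial(k + 3)/(2*2**k). ✓
s_(n+1) = 2**(-n - 1)*(n - 3)*factorial(n + 4) and s_(2) = -60, so S(n) = 60 + n*factorial(n + 4)/(2*2**n) - 3*factorial(n + 4)/(2*2**n).

S(n) = 60 + n*factorial(n + 4)/(2*2**n) - 3*factorial(n + 4)/(2*2**n)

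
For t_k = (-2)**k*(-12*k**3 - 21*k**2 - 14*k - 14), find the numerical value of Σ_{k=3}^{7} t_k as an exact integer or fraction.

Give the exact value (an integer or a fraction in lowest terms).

Σ = 505608

Compute t_(k+1)/t_k: get 2*(-12*k**3 - 57*k**2 - 92*k - 61)/(12*k**3 + 21*k**2 + 14*k + 14).
Take A(k)=-2, B(k)=1, C(k)=k**3 + 7*k**2/4 + 7*k/6 + 7/6.
Key eq: (-2)·f(k+1) = (1)·f(k) + (k**3 + 7*k**2/4 + 7*k/6 + 7/6).
From deg A=0, deg B=0, deg C=3: d=3.
Match coefficients ⇒ f(k) = -(4*k**3 - k**2 - 2*k + 4)/12.
Certificate R = B(k−1)f/C = -(4*k**3 - k**2 - 2*k + 4)/(12*k**3 + 21*k**2 + 14*k + 14) gives s_k = (-2)**k*(4*k**3 - k**2 - 2*k + 4).
Δs = (-2)**k*(-12*k**3 - 21*k**2 - 14*k - 14), as required.
Evaluate s at k=8 and k=3: 504832 and -776; difference 505608.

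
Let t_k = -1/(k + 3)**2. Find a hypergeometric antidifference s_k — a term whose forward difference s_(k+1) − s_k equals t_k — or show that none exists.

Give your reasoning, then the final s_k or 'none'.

none (Gosper's algorithm certifies no s_k)

Ratio r(k) = (k + 3)**2/(k + 4)**2.
So A=k**2 + 6*k + 9 and B=k**2 + 8*k + 16, with C=1.
Set up (k**2 + 6*k + 9)·f(k+1) − (k**2 + 6*k + 9)·f(k) − (1) = 0.
Degrees (2,2,0) ⇒ d ≤ 0.
f = c0 ⇒ A·f(k+1) − B(k−1)·f(k) − C = -1. The system {-1 = 0} is inconsistent; no antidifference.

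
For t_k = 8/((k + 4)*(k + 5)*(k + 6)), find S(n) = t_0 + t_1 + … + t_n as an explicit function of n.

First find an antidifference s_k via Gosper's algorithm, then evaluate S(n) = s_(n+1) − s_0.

S(n) = (n**2 + 11*n + 10)/(5*(n**2 + 11*n + 30))

Ratio r(k) = (k + 4)/(k + 7).
Normal form (A,B,C) = (k + 4, k + 7, 1).
Key eq: (k + 4)·f(k+1) = (k + 6)·f(k) + (1).
Degrees (1,1,0) ⇒ d ≤ 2.
A polynomial solution: f(k) = k*(k + 9)/40.
Certificate R = B(k−1)f/C = k*(k + 6)*(k + 9)/40 gives s_k = k*(k + 9)/(5*(k + 4)*(k + 5)).
Δs = 8/(k**3 + 15*k**2 + 74*k + 120), as required.
Evaluate: s_(n+1) = (n**2 + 11*n + 10)/(5*(n**2 + 11*n + 30)); subtract s_(0) = 0 ⇒ S(n) = (n**2 + 11*n + 10)/(5*(n**2 + 11*n + 30)).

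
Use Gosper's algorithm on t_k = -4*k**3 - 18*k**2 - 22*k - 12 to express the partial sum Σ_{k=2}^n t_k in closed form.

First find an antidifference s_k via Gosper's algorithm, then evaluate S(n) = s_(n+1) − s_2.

Step 1: r(k) = (2*k**3 + 15*k**2 + 35*k + 28)/(2*k**3 + 9*k**2 + 11*k + 6).
A = 1, B = 1, C = k**3 + 9*k**2/2 + 11*k/2 + 3.
Key eq: (1)·f(k+1) = (1)·f(k) + (k**3 + 9*k**2/2 + 11*k/2 + 3).
Degrees (0,0,3) ⇒ d ≤ 4.
Match coefficients ⇒ f(k) = k*(k**3 + 4*k**2 + 3*k + 4)/4.
So s_k = (B(k−1)f/C)·t_k = (k*(k**3 + 4*k**2 + 3*k + 4)/(2*(k + 3)*(2*k**2 + 3*k + 2)))·t_k = k*(-k**3 - 4*k**2 - 3*k - 4).
Δs = -4*k**3 - 18*k**2 - 22*k - 12, as required.
Telescope: S(n) = s_(n+1) − s_(2) = -n**4 - 8*n**3 - 21*n**2 - 26*n - 12 − (-68) = -n**4 - 8*n**3 - 21*n**2 - 26*n + 56.

S(n) = -n**4 - 8*n**3 - 21*n**2 - 26*n + 56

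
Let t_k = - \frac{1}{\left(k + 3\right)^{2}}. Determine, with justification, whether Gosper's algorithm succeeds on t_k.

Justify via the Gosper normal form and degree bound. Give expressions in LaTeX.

No — key equation has no polynomial f.

Step 1: r(k) = (k + 3)**2/(k + 4)**2.
Take A(k)=k**2 + 6*k + 9, B(k)=k**2 + 8*k + 16, C(k)=1.
Set up (k**2 + 6*k + 9)·f(k+1) − (k**2 + 6*k + 9)·f(k) − (1) = 0.
From deg A=2, deg B=2, deg C=0: d=0.
Generic f = c0 gives residual -1; -1 = 0 cannot hold, so t_k is not Gosper-summable.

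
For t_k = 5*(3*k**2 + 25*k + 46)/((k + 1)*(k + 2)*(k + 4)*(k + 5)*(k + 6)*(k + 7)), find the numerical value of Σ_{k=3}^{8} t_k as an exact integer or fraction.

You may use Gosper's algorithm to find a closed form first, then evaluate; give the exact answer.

Σ = 283/16380

t_(k+1)/t_k = (k + 1)*(k + 4)*(25*k + 3*(k + 1)**2 + 71)/((k + 3)*(k + 8)*(3*k**2 + 25*k + 46)).
So A=k + 1 and B=k + 8, with C=k**3 + 34*k**2/3 + 121*k/3 + 46.
f must satisfy (k + 1)·f(k+1) − (k + 7)·f(k) = k**3 + 34*k**2/3 + 121*k/3 + 46.
Bound: deg f ≤ 6.
Match coefficients ⇒ f(k) = k*(k + 2)*(k + 3)*(k + 5)*(k**2 + 11*k + 34)/72.
R(k) = B(k−1)·f(k)/C(k) = k*(k + 2)*(k + 5)*(k + 7)*(k**2 + 11*k + 34)/(24*(3*k**2 + 25*k + 46)); s_k = R·t_k = 5*k*(k**2 + 11*k + 34)/(24*(k**3 + 11*k**2 + 34*k + 24)).
Verify: 5*(3*k**2 + 25*k + 46)/(k**6 + 25*k**5 + 247*k**4 + 1219*k**3 + 3112*k**2 + 3796*k + 1680) matches t_k.
Sum = s_(9) − s_(3); s_(9) = 107/520, s_(3) = 95/504 ⇒ 283/16380.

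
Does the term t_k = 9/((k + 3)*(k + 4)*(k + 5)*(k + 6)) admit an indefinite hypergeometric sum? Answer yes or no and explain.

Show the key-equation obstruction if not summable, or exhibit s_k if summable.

Yes. s_k = k*(k**2 + 12*k + 47)/(20*(k + 3)*(k + 4)*(k + 5)).

The ratio is (k + 3)/(k + 7).
Gosper form: A/B · C(k+1)/C(k) with A=k + 3, B=k + 7, C=1.
Set up (k + 3)·f(k+1) − (k + 6)·f(k) − (1) = 0.
Degrees (1,1,0) ⇒ d ≤ 3.
Match coefficients ⇒ f(k) = k*(k**2 + 12*k + 47)/180.
R(k) = B(k−1)·f(k)/C(k) = k*(k + 6)*(k**2 + 12*k + 47)/180; s_k = R·t_k = k*(k**2 + 12*k + 47)/(20*(k + 3)*(k + 4)*(k + 5)).
Verify: 9/(k**4 + 18*k**3 + 119*k**2 + 342*k + 360) matches t_k.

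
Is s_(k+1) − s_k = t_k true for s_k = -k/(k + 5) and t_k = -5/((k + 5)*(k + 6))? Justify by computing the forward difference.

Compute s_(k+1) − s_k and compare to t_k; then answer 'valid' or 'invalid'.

Valid — Δs_k = t_k.

s_(k+1) = (-k - 1)/(k + 6)
s_(k+1) − s_k = -5/(k**2 + 11*k + 30)
(s_(k+1) − s_k) − t_k = 0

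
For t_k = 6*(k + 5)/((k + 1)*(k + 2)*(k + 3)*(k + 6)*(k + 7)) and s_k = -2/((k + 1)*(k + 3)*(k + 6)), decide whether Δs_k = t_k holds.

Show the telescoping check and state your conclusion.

Invalid: residual 4*(-2*k - 11)/(k**6 + 23*k**5 + 207*k**4 + 925*k**3 + 2144*k**2 + 2412*k + 1008) ≠ 0.

s_(k+1) = -2/((k + 2)*(k + 4)*(k + 7))
s_(k+1) − s_k = 2*(3*k**2 + 23*k + 38)/(k**6 + 23*k**5 + 207*k**4 + 925*k**3 + 2144*k**2 + 2412*k + 1008)
(s_(k+1) − s_k) − t_k = 4*(-2*k - 11)/(k**6 + 23*k**5 + 207*k**4 + 925*k**3 + 2144*k**2 + 2412*k + 1008)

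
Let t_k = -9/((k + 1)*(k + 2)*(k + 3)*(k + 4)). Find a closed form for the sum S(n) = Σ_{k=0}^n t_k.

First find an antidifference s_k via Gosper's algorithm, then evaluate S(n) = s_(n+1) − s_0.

The ratio is (k + 1)/(k + 5).
Take A(k)=k + 1, B(k)=k + 5, C(k)=1.
Key eq: (k + 1)·f(k+1) = (k + 4)·f(k) + (1).
Degrees (1,1,0) ⇒ d ≤ 3.
Solve for f: f(k) = k*(k**2 + 6*k + 11)/18 (degree 3 ≤ 3).
Then R = B(k−1)f/C = k*(k + 4)*(k**2 + 6*k + 11)/18, so s_k = R(k)·t_k = k*(-k**2 - 6*k - 11)/(2*(k + 1)*(k + 2)*(k + 3)).
s_(k+1) − s_k = -9/(k**4 + 10*k**3 + 35*k**2 + 50*k + 24) = t_k.
Telescope: S(n) = s_(n+1) − s_(0) = (-n**3 - 9*n**2 - 26*n - 18)/(2*(n**3 + 9*n**2 + 26*n + 24)) − (0) = (-n**3 - 9*n**2 - 26*n - 18)/(2*(n**3 + 9*n**2 + 26*n + 24)).

S(n) = (-n**3 - 9*n**2 - 26*n - 18)/(2*(n**3 + 9*n**2 + 26*n + 24))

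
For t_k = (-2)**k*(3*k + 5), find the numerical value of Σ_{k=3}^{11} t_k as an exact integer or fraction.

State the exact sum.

Σ = -53280

r(k) = 2*(-3*k - 8)/(3*k + 5) after simplifying.
Take A(k)=-2, B(k)=1, C(k)=k + 5/3.
Key eq: (-2)·f(k+1) = (1)·f(k) + (k + 5/3).
Bound: deg f ≤ 1.
Match coefficients ⇒ f(k) = -(k + 1)/3.
Get s_k = R·t_k = (-2)**k*(-k - 1) with R(k) = B(k−1)f(k)/C(k) = -(k + 1)/(3*k + 5).
Δs = (-2)**k*(3*k + 5), as required.
Σ_(k=3)^(11) t_k = s_(12) − s_(3) = -53248 − (32) = -53280.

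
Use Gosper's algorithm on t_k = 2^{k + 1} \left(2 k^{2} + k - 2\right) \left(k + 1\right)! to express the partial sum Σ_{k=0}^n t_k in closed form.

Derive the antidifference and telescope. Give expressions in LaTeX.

The ratio is 2*(k + 2)*(k + 2*(k + 1)**2 - 1)/(2*k**2 + k - 2).
A = 2*k + 4, B = 1, C = k**2 + k/2 - 1.
Set up (2*k + 4)·f(k+1) − (1)·f(k) − (k**2 + k/2 - 1) = 0.
deg f ≤ 1 (via 1,0,2).
Coefficient equations give f(k) = (k - 2)/2.
Certificate R = B(k−1)f/C = (k - 2)/(2*k**2 + k - 2) gives s_k = 2**(k + 1)*(k - 2)*factorial(k + 1).
Check: Δs_k = 2**(k + 1)*(2*k**2 + k - 2)*factorial(k + 1). ✓
Σ_(k=0)^n t_k = s_(n+1) − s_(0) = (2**(n + 2)*(n - 1)*factorial(n + 2)) − (-4), i.e. 4*2**n*n*factorial(n + 2) - 4*2**n*factorial(n + 2) + 4.

S(n) = 4 \cdot 2^{n} n \left(n + 2\right)! - 4 \cdot 2^{n} \left(n + 2\right)! + 4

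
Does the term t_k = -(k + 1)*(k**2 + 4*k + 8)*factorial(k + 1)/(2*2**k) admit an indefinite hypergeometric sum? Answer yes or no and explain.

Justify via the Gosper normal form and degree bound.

Yes. s_k = -(k**2 + 3*k + 4)*factorial(k + 1)/2**k.

The ratio is (k + 2)**2*(4*k + (k + 1)**2 + 12)/(2*(k + 1)*(k**2 + 4*k + 8)).
Take A(k)=k/2 + 1, B(k)=1, C(k)=k**3 + 5*k**2 + 12*k + 8.
Key eq: (k/2 + 1)·f(k+1) = (1)·f(k) + (k**3 + 5*k**2 + 12*k + 8).
d = 2 from the (1,0,3) case.
Solve for f: f(k) = 2*(k**2 + 3*k + 4) (degree 2 ≤ 2).
Then R = B(k−1)f/C = 2*(k**2 + 3*k + 4)/((k + 1)*(k**2 + 4*k + 8)), so s_k = R(k)·t_k = -(k**2 + 3*k + 4)*factorial(k + 1)/2**k.
Check: Δs_k = -(k + 1)*(k**2 + 4*k + 8)*factorial(k + 1)/(2*2**k). ✓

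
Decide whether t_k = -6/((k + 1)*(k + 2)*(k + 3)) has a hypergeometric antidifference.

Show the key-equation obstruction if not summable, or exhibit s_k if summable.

Step 1: r(k) = (k + 1)/(k + 4).
Take A(k)=k + 1, B(k)=k + 4, C(k)=1.
Key eq: (k + 1)·f(k+1) = (k + 3)·f(k) + (1).
Degrees (1,1,0) ⇒ d ≤ 2.
A polynomial solution: f(k) = k*(k + 3)/4.
Certificate R = B(k−1)f/C = k*(k + 3)**2/4 gives s_k = 3*k*(-k - 3)/(2*(k + 1)*(k + 2)).
Verify: -6/(k**3 + 6*k**2 + 11*k + 6) matches t_k.

Yes. s_k = 3*k*(-k - 3)/(2*(k + 1)*(k + 2)).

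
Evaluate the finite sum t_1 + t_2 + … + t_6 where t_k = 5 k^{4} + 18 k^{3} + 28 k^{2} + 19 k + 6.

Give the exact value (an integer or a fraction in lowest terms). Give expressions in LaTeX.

The ratio is (5*k**4 + 38*k**3 + 112*k**2 + 149*k + 76)/(5*k**4 + 18*k**3 + 28*k**2 + 19*k + 6).
A = 1, B = 1, C = k**4 + 18*k**3/5 + 28*k**2/5 + 19*k/5 + 6/5.
Key eq: (1)·f(k+1) = (1)·f(k) + (k**4 + 18*k**3/5 + 28*k**2/5 + 19*k/5 + 6/5).
d = 5 from the (0,0,4) case.
Solving with deg f ≤ 5: f(k) = k*(k**4 + 2*k**3 + 2*k**2 + 1)/5.
Certificate R = B(k−1)f/C = k*(k**4 + 2*k**3 + 2*k**2 + 1)/(5*k**4 + 18*k**3 + 28*k**2 + 19*k + 6) gives s_k = k**5 + 2*k**4 + 2*k**3 + k.
Verify: 5*k**4 + 18*k**3 + 28*k**2 + 19*k + 6 matches t_k.
Evaluate s at k=7 and k=1: 22302 and 6; difference 22296.

Σ = 22296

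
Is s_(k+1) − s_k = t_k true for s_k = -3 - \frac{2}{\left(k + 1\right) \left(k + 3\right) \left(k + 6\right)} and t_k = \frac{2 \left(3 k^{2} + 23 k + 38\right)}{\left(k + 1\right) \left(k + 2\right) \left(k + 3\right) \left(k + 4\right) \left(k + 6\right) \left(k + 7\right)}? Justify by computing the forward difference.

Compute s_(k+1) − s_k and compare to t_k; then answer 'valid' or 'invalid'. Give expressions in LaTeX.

s_(k+1) = -3 - 2/((k + 2)*(k + 4)*(k + 7))
s_(k+1) − s_k = 2*(3*k**2 + 23*k + 38)/(k**6 + 23*k**5 + 207*k**4 + 925*k**3 + 2144*k**2 + 2412*k + 1008)
(s_(k+1) − s_k) − t_k = 0

Valid — Δs_k = t_k.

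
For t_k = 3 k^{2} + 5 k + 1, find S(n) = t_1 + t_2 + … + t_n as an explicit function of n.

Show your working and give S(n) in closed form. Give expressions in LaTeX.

S(n) = n \left(n^{2} + 4 n + 4\right)

r(k) = (3*k**2 + 11*k + 9)/(3*k**2 + 5*k + 1) after simplifying.
Gosper form: A/B · C(k+1)/C(k) with A=1, B=1, C=k**2 + 5*k/3 + 1/3.
Need (1)·f(k+1) − (1)·f(k) = k**2 + 5*k/3 + 1/3.
d = 3 from the (0,0,2) case.
Solving with deg f ≤ 3: f(k) = k*(k**2 + k - 1)/3.
Get s_k = R·t_k = k*(k**2 + k - 1) with R(k) = B(k−1)f(k)/C(k) = k*(k**2 + k - 1)/(3*k**2 + 5*k + 1).
Δs = 3*k**2 + 5*k + 1, as required.
s_(n+1) = n**3 + 4*n**2 + 4*n + 1 and s_(1) = 1, so S(n) = n*(n**2 + 4*n + 4).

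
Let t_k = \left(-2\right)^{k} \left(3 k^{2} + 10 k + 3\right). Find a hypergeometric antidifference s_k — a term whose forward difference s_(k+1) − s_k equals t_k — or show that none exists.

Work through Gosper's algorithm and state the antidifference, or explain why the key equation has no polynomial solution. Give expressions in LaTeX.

Compute t_(k+1)/t_k: get 2*(-3*k**2 - 16*k - 16)/(3*k**2 + 10*k + 3).
So A=-2 and B=1, with C=k**2 + 10*k/3 + 1.
Solve (-2)·f(k+1) − (1)·f(k) = k**2 + 10*k/3 + 1.
From deg A=0, deg B=0, deg C=2: d=2.
Match coefficients ⇒ f(k) = -(k**2 + 2*k - 1)/3.
So s_k = (B(k−1)f/C)·t_k = (-(k**2 + 2*k - 1)/((k + 3)*(3*k + 1)))·t_k = (-2)**k*(-k**2 - 2*k + 1).
Verify: (-2)**k*(3*k**2 + 10*k + 3) matches t_k.

s_k = \left(-2\right)^{k} \left(- k^{2} - 2 k + 1\right)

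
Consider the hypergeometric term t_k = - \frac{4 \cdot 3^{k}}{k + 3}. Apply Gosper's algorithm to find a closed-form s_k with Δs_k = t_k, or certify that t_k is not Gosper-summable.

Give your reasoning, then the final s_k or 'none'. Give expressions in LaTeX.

Step 1: r(k) = 3*(k + 3)/(k + 4).
Take A(k)=3*k + 9, B(k)=k + 4, C(k)=1.
Set up (3*k + 9)·f(k+1) − (k + 3)·f(k) − (1) = 0.
Degrees (1,1,0) ⇒ d ≤ -1.
d = -1 < 0 ⇒ no nonzero polynomial f; not summable.

not Gosper-summable; s_k does not exist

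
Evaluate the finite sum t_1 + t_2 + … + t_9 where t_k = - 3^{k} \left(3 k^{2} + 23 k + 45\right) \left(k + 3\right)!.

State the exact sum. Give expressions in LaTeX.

r(k) = 3*(3*k**3 + 41*k**2 + 187*k + 284)/(3*k**2 + 23*k + 45) after simplifying.
Gosper form: A/B · C(k+1)/C(k) with A=3*k + 12, B=1, C=k**2 + 23*k/3 + 15.
Solve (3*k + 12)·f(k+1) − (1)·f(k) = k**2 + 23*k/3 + 15.
Bound: deg f ≤ 1.
Coefficient equations give f(k) = (k + 3)/3.
Get s_k = R·t_k = -3**k*(k + 3)*factorial(k + 3) with R(k) = B(k−1)f(k)/C(k) = (k + 3)/(3*k**2 + 23*k + 45).
Check: Δs_k = -3**k*(3*k**2 + 23*k + 45)*factorial(k + 3). ✓
Sum = s_(10) − s_(1); s_(10) = -4780091565849600, s_(1) = -288 ⇒ -4780091565849312.

Σ = -4780091565849312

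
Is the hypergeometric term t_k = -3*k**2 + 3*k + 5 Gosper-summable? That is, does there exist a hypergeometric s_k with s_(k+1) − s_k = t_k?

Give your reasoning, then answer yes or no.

Step 1: r(k) = (3*k**2 + 3*k - 5)/(3*k**2 - 3*k - 5).
Normal form (A,B,C) = (1, 1, k**2 - k - 5/3).
Solve (1)·f(k+1) − (1)·f(k) = k**2 - k - 5/3.
deg f ≤ 3 (via 0,0,2).
Match coefficients ⇒ f(k) = k*(k**2 - 3*k - 3)/3.
So s_k = (B(k−1)f/C)·t_k = (k*(k**2 - 3*k - 3)/(3*k**2 - 3*k - 5))·t_k = k*(-k**2 + 3*k + 3).
s_(k+1) − s_k = -3*k**2 + 3*k + 5 = t_k.

Yes. s_k = k*(-k**2 + 3*k + 3).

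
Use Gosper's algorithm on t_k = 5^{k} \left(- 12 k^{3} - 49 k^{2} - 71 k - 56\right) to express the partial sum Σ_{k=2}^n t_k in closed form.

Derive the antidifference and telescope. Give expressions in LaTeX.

S(n) = - 15 \cdot 5^{n} n^{3} - 50 \cdot 5^{n} n^{2} - 75 \cdot 5^{n} n - 60 \cdot 5^{n} + 1000

Ratio r(k) = 5*(12*k**3 + 85*k**2 + 205*k + 188)/(12*k**3 + 49*k**2 + 71*k + 56).
So A=5 and B=1, with C=k**3 + 49*k**2/12 + 71*k/12 + 14/3.
f must satisfy (5)·f(k+1) − (1)·f(k) = k**3 + 49*k**2/12 + 71*k/12 + 14/3.
deg f ≤ 3 (via 0,0,3).
Coefficient equations give f(k) = (3*k**3 + k**2 + 4*k + 4)/12.
Get s_k = R·t_k = 5**k*(-3*k**3 - k**2 - 4*k - 4) with R(k) = B(k−1)f(k)/C(k) = (3*k**3 + k**2 + 4*k + 4)/(12*k**3 + 49*k**2 + 71*k + 56).
Verify: 5**k*(-12*k**3 - 49*k**2 - 71*k - 56) matches t_k.
Σ_(k=2)^n t_k = s_(n+1) − s_(2) = (5**(n + 1)*(-3*n**3 - 10*n**2 - 15*n - 12)) − (-1000), i.e. -15*5**n*n**3 - 50*5**n*n**2 - 75*5**n*n - 60*5**n + 1000.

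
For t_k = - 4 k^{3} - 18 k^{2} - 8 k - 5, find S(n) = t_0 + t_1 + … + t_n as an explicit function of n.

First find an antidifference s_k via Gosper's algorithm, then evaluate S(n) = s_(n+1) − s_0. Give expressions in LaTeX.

S(n) = - n^{4} - 8 n^{3} - 14 n^{2} - 12 n - 5

Step 1: r(k) = (4*k**3 + 30*k**2 + 56*k + 35)/(4*k**3 + 18*k**2 + 8*k + 5).
Normal form (A,B,C) = (1, 1, k**3 + 9*k**2/2 + 2*k + 5/4).
Set up (1)·f(k+1) − (1)·f(k) − (k**3 + 9*k**2/2 + 2*k + 5/4) = 0.
deg f ≤ 4 (via 0,0,3).
Match coefficients ⇒ f(k) = k*(k**3 + 4*k**2 - 4*k + 4)/4.
Certificate R = B(k−1)f/C = k*(k**3 + 4*k**2 - 4*k + 4)/(4*k**3 + 18*k**2 + 8*k + 5) gives s_k = k*(-k**3 - 4*k**2 + 4*k - 4).
Verify: -4*k**3 - 18*k**2 - 8*k - 5 matches t_k.
Σ_(k=0)^n t_k = s_(n+1) − s_(0) = (-n**4 - 8*n**3 - 14*n**2 - 12*n - 5) − (0), i.e. -n**4 - 8*n**3 - 14*n**2 - 12*n - 5.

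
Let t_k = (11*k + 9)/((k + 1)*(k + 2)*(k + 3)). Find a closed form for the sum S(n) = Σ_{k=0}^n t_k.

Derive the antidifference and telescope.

S(n) = (5*n**2 + 14*n + 9)/(n**2 + 5*n + 6)

Step 1: r(k) = (k + 1)*(11*k + 20)/((k + 4)*(11*k + 9)).
Factor: A=k + 1; B=k + 4; C=k + 9/11.
Need (k + 1)·f(k+1) − (k + 3)·f(k) = k + 9/11.
deg f ≤ 2 (via 1,1,1).
A polynomial solution: f(k) = k*(5*k + 4)/11.
R(k) = B(k−1)·f(k)/C(k) = k*(k + 3)*(5*k + 4)/(11*k + 9); s_k = R·t_k = k*(5*k + 4)/((k + 1)*(k + 2)).
s_(k+1) − s_k = (11*k + 9)/(k**3 + 6*k**2 + 11*k + 6) = t_k.
s_(n+1) = (5*n**2 + 14*n + 9)/(n**2 + 5*n + 6) and s_(0) = 0, so S(n) = (5*n**2 + 14*n + 9)/(n**2 + 5*n + 6).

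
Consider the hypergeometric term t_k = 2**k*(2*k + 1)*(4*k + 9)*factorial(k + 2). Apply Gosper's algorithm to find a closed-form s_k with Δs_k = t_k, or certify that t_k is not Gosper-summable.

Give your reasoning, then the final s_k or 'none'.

t_(k+1)/t_k = 2*(k + 3)*(2*k + 3)*(4*k + 13)/((2*k + 1)*(4*k + 9)).
A = 2*k + 6, B = 1, C = k**2 + 11*k/4 + 9/8.
Solve (2*k + 6)·f(k+1) − (1)·f(k) = k**2 + 11*k/4 + 9/8.
Degrees (1,0,2) ⇒ d ≤ 1.
Solve for f: f(k) = (4*k - 3)/8 (degree 1 ≤ 1).
Then R = B(k−1)f/C = (4*k - 3)/((2*k + 1)*(4*k + 9)), so s_k = R(k)·t_k = 2**k*(4*k - 3)*factorial(k + 2).
Verify: 2**k*(2*k + 1)*(4*k + 9)*factorial(k + 2) matches t_k.

s_k = 2**k*(4*k - 3)*factorial(k + 2)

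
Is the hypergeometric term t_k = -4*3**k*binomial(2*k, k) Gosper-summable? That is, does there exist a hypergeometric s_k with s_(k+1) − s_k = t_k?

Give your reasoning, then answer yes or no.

No; the degree bound rules out any f.

Step 1: r(k) = 6*(2*k + 1)/(k + 1).
Take A(k)=12*k + 6, B(k)=k + 1, C(k)=1.
f must satisfy (12*k + 6)·f(k+1) − (k)·f(k) = 1.
Bound: deg f ≤ -1.
d = -1 < 0 ⇒ no nonzero polynomial f; not summable.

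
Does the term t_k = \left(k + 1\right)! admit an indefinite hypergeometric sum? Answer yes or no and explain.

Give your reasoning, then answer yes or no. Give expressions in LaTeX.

No — negative degree bound, so no certificate f.

Ratio r(k) = k + 2.
Take A(k)=k + 2, B(k)=1, C(k)=1.
Key eq: (k + 2)·f(k+1) = (1)·f(k) + (1).
deg f ≤ -1 (via 1,0,0).
deg f ≤ -1 is impossible — no certificate.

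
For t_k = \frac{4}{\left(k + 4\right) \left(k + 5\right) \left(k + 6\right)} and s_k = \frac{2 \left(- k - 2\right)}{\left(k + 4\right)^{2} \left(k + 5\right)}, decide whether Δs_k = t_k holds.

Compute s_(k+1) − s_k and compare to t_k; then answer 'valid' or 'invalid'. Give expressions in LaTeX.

Invalid: residual \frac{4 \left(- 3 k - 14\right)}{k^{5} + 24 k^{4} + 229 k^{3} + 1086 k^{2} + 2560 k + 2400} ≠ 0.

s_(k+1) = 2*(-k - 3)/((k + 5)**2*(k + 6))
s_(k+1) − s_k = 4*(k**2 + 6*k + 6)/(k**5 + 24*k**4 + 229*k**3 + 1086*k**2 + 2560*k + 2400)
(s_(k+1) − s_k) − t_k = 4*(-3*k - 14)/(k**5 + 24*k**4 + 229*k**3 + 1086*k**2 + 2560*k + 2400)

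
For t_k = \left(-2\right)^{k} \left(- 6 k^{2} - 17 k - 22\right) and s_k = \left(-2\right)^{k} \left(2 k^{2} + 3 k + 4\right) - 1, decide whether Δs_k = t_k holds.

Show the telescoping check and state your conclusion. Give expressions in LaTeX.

valid (s_(k+1) − s_k reduces to t_k)

s_(k+1) = (-2)**(k + 1)*(3*k + 2*(k + 1)**2 + 7) - 1
s_(k+1) − s_k = (-2)**k*(-6*k**2 - 17*k - 22)
(s_(k+1) − s_k) − t_k = 0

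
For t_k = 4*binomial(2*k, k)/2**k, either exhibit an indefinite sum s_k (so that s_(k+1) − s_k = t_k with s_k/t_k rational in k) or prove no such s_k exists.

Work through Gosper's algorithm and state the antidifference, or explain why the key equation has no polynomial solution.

Compute t_(k+1)/t_k: get (2*k + 1)/(k + 1).
A = 2*k + 1, B = k + 1, C = 1.
Solve (2*k + 1)·f(k+1) − (k)·f(k) = 1.
From deg A=1, deg B=1, deg C=0: d=-1.
deg f ≤ -1 is impossible — no certificate.

none (Gosper's algorithm certifies no s_k)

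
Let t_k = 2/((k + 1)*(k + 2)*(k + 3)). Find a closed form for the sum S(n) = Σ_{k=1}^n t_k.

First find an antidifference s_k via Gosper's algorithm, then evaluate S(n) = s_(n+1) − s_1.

S(n) = n*(n + 5)/(6*(n**2 + 5*n + 6))

Compute t_(k+1)/t_k: get (k + 1)/(k + 4).
Take A(k)=k + 1, B(k)=k + 4, C(k)=1.
f must satisfy (k + 1)·f(k+1) − (k + 3)·f(k) = 1.
From deg A=1, deg B=1, deg C=0: d=2.
Match coefficients ⇒ f(k) = k*(k + 3)/4.
R(k) = B(k−1)·f(k)/C(k) = k*(k + 3)**2/4; s_k = R·t_k = k*(k + 3)/(2*(k + 1)*(k + 2)).
Check: Δs_k = 2/(k**3 + 6*k**2 + 11*k + 6). ✓
Telescope: S(n) = s_(n+1) − s_(1) = (n**2 + 5*n + 4)/(2*(n**2 + 5*n + 6)) − (1/3) = n*(n + 5)/(6*(n**2 + 5*n + 6)).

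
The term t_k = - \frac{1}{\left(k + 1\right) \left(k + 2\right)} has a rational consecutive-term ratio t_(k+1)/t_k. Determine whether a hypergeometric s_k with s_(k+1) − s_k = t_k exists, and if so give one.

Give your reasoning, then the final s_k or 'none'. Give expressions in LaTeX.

s_k = - \frac{k}{k + 1}

The ratio is (k + 1)/(k + 3).
Gosper form: A/B · C(k+1)/C(k) with A=k + 1, B=k + 3, C=1.
Need (k + 1)·f(k+1) − (k + 2)·f(k) = 1.
From deg A=1, deg B=1, deg C=0: d=1.
A polynomial solution: f(k) = k.
Get s_k = R·t_k = -k/(k + 1) with R(k) = B(k−1)f(k)/C(k) = k*(k + 2).
s_(k+1) − s_k = -1/(k**2 + 3*k + 2) = t_k.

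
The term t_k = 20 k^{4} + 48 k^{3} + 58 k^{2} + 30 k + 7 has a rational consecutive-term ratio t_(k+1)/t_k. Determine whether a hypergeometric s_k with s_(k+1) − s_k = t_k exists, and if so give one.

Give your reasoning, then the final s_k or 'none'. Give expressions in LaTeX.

s_k = k \left(4 k^{4} + 2 k^{3} + 2 k^{2} - 2 k + 1\right)

Step 1: r(k) = (20*k**4 + 128*k**3 + 322*k**2 + 370*k + 163)/(20*k**4 + 48*k**3 + 58*k**2 + 30*k + 7).
Gosper form: A/B · C(k+1)/C(k) with A=1, B=1, C=k**4 + 12*k**3/5 + 29*k**2/10 + 3*k/2 + 7/20.
Key eq: (1)·f(k+1) = (1)·f(k) + (k**4 + 12*k**3/5 + 29*k**2/10 + 3*k/2 + 7/20).
Degrees (0,0,4) ⇒ d ≤ 5.
Coefficient equations give f(k) = k*(4*k**4 + 2*k**3 + 2*k**2 - 2*k + 1)/20.
So s_k = (B(k−1)f/C)·t_k = (k*(4*k**4 + 2*k**3 + 2*k**2 - 2*k + 1)/(20*k**4 + 48*k**3 + 58*k**2 + 30*k + 7))·t_k = k*(4*k**4 + 2*k**3 + 2*k**2 - 2*k + 1).
s_(k+1) − s_k = 20*k**4 + 48*k**3 + 58*k**2 + 30*k + 7 = t_k.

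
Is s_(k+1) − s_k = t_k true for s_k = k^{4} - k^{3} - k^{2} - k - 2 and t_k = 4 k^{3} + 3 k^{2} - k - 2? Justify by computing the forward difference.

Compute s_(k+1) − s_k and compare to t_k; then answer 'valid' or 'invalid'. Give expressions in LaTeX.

s_(k+1) = -k + (k + 1)**4 - (k + 1)**3 - (k + 1)**2 - 3
s_(k+1) − s_k = 4*k**3 + 3*k**2 - k - 2
(s_(k+1) − s_k) − t_k = 0

valid (s_(k+1) − s_k reduces to t_k)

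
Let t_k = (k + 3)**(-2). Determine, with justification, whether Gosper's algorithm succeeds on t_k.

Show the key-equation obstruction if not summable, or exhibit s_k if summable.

No; the coefficient equations for f are inconsistent.

Step 1: r(k) = (k + 3)**2/(k + 4)**2.
Take A(k)=k**2 + 6*k + 9, B(k)=k**2 + 8*k + 16, C(k)=1.
f must satisfy (k**2 + 6*k + 9)·f(k+1) − (k**2 + 6*k + 9)·f(k) = 1.
deg f ≤ 0 (via 2,2,0).
Generic f = c0 gives residual -1; -1 = 0 cannot hold, so t_k is not Gosper-summable.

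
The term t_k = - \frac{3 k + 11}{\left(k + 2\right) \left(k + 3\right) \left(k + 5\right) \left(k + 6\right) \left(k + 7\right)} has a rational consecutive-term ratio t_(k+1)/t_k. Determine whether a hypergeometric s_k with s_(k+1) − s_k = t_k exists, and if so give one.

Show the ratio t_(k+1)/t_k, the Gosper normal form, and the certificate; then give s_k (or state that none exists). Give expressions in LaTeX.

s_k = \frac{k \left(- k^{2} - 13 k - 52\right)}{60 \left(k^{3} + 13 k^{2} + 52 k + 60\right)}

The ratio is (k + 2)*(k + 5)*(3*k + 14)/((k + 4)*(k + 8)*(3*k + 11)).
Gosper form: A/B · C(k+1)/C(k) with A=k + 2, B=k + 8, C=k**2 + 23*k/3 + 44/3.
Solve (k + 2)·f(k+1) − (k + 7)·f(k) = k**2 + 23*k/3 + 44/3.
Degrees (1,1,2) ⇒ d ≤ 5.
A polynomial solution: f(k) = k*(k + 3)*(k + 4)*(k**2 + 13*k + 52)/180.
So s_k = (B(k−1)f/C)·t_k = (k*(k + 3)*(k + 7)*(k**2 + 13*k + 52)/(60*(3*k + 11)))·t_k = k*(-k**2 - 13*k - 52)/(60*(k**3 + 13*k**2 + 52*k + 60)).
Δs = (-3*k - 11)/(k**5 + 23*k**4 + 203*k**3 + 853*k**2 + 1692*k + 1260), as required.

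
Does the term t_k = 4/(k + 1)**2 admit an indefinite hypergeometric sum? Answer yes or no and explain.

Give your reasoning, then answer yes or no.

t_(k+1)/t_k = (k + 1)**2/(k + 2)**2.
Factor: A=k**2 + 2*k + 1; B=k**2 + 4*k + 4; C=1.
Need (k**2 + 2*k + 1)·f(k+1) − (k**2 + 2*k + 1)·f(k) = 1.
deg f ≤ 0 (via 2,2,0).
Write f(k) = c0. Then LHS − RHS = -1, requiring -1 = 0: contradictory. No certificate.

No — t_k has no hypergeometric antidifference.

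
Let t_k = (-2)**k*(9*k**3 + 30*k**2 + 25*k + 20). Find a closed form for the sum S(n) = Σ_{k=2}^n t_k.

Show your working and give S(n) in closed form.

t_(k+1)/t_k = 2*(-9*k**3 - 57*k**2 - 112*k - 84)/(9*k**3 + 30*k**2 + 25*k + 20).
So A=-2 and B=1, with C=k**3 + 10*k**2/3 + 25*k/9 + 20/9.
Need (-2)·f(k+1) − (1)·f(k) = k**3 + 10*k**2/3 + 25*k/9 + 20/9.
d = 3 from the (0,0,3) case.
Solve for f: f(k) = -(3*k**3 + 4*k**2 - 3*k + 4)/9 (degree 3 ≤ 3).
Then R = B(k−1)f/C = -(3*k**3 + 4*k**2 - 3*k + 4)/(9*k**3 + 30*k**2 + 25*k + 20), so s_k = R(k)·t_k = (-2)**k*(-3*k**3 - 4*k**2 + 3*k - 4).
Verify: (-2)**k*(9*k**3 + 30*k**2 + 25*k + 20) matches t_k.
Σ_(k=2)^n t_k = s_(n+1) − s_(2) = (2*(-2)**n*(3*n**3 + 13*n**2 + 14*n + 8)) − (-152), i.e. 6*(-2)**n*n**3 + 26*(-2)**n*n**2 + 28*(-2)**n*n + 16*(-2)**n + 152.

S(n) = 6*(-2)**n*n**3 + 26*(-2)**n*n**2 + 28*(-2)**n*n + 16*(-2)**n + 152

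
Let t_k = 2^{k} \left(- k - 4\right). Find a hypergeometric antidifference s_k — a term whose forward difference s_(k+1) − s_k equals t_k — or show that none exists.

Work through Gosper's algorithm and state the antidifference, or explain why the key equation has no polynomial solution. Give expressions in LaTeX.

Step 1: r(k) = 2*(k + 5)/(k + 4).
Take A(k)=2, B(k)=1, C(k)=k + 4.
Set up (2)·f(k+1) − (1)·f(k) − (k + 4) = 0.
From deg A=0, deg B=0, deg C=1: d=1.
Coefficient equations give f(k) = k + 2.
Then R = B(k−1)f/C = (k + 2)/(k + 4), so s_k = R(k)·t_k = 2**k*(-k - 2).
Check: Δs_k = 2**k*(-k - 4). ✓

s_k = 2^{k} \left(- k - 2\right)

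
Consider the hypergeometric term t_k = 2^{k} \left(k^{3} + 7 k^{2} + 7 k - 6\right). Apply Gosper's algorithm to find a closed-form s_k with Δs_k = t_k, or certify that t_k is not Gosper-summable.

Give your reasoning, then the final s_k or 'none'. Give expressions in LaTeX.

t_(k+1)/t_k = 2*(k**3 + 10*k**2 + 24*k + 9)/(k**3 + 7*k**2 + 7*k - 6).
Gosper form: A/B · C(k+1)/C(k) with A=2, B=1, C=k**3 + 7*k**2 + 7*k - 6.
Solve (2)·f(k+1) − (1)·f(k) = k**3 + 7*k**2 + 7*k - 6.
Degrees (0,0,3) ⇒ d ≤ 3.
Coefficient equations give f(k) = k**3 + k**2 - 3*k - 4.
Certificate R = B(k−1)f/C = (k**3 + k**2 - 3*k - 4)/((k + 2)*(k**2 + 5*k - 3)) gives s_k = 2**k*(k**3 + k**2 - 3*k - 4).
Δs = 2**k*(k**3 + 7*k**2 + 7*k - 6), as required.

s_k = 2^{k} \left(k^{3} + k^{2} - 3 k - 4\right)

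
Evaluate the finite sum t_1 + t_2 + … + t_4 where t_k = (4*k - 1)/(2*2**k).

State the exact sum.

r(k) = (4*k + 3)/(2*(4*k - 1)) after simplifying.
Factor: A=1/2; B=1; C=k - 1/4.
f must satisfy (1/2)·f(k+1) − (1)·f(k) = k - 1/4.
From deg A=0, deg B=0, deg C=1: d=1.
A polynomial solution: f(k) = -(4*k + 3)/2.
So s_k = (B(k−1)f/C)·t_k = (-2*(4*k + 3)/(4*k - 1))·t_k = (-4*k - 3)/2**k.
Verify: (4*k - 1)/(2*2**k) matches t_k.
Σ_(k=1)^(4) t_k = s_(5) − s_(1) = -23/32 − (-7/2) = 89/32.

Σ = 89/32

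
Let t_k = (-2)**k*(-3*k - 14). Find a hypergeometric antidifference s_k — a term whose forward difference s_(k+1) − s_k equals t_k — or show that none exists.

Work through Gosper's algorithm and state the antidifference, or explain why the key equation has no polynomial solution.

The ratio is 2*(-3*k - 17)/(3*k + 14).
Normal form (A,B,C) = (-2, 1, k + 14/3).
f must satisfy (-2)·f(k+1) − (1)·f(k) = k + 14/3.
Degrees (0,0,1) ⇒ d ≤ 1.
Solve for f: f(k) = -(k + 4)/3 (degree 1 ≤ 1).
Get s_k = R·t_k = (-2)**k*(k + 4) with R(k) = B(k−1)f(k)/C(k) = -(k + 4)/(3*k + 14).
Δs = (-2)**k*(-3*k - 14), as required.

s_k = (-2)**k*(k + 4)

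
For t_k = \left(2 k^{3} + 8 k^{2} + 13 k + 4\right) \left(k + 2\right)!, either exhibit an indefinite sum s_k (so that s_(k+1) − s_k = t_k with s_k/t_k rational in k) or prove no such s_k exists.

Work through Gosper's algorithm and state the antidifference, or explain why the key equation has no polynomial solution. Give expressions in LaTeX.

s_k = \left(2 k^{2} - 1\right) \left(k + 2\right)!

Ratio r(k) = (2*k**4 + 20*k**3 + 77*k**2 + 132*k + 81)/(2*k**3 + 8*k**2 + 13*k + 4).
Gosper form: A/B · C(k+1)/C(k) with A=k + 3, B=1, C=k**3 + 4*k**2 + 13*k/2 + 2.
Set up (k + 3)·f(k+1) − (1)·f(k) − (k**3 + 4*k**2 + 13*k/2 + 2) = 0.
d = 2 from the (1,0,3) case.
Coefficient equations give f(k) = (2*k**2 - 1)/2.
Then R = B(k−1)f/C = (2*k**2 - 1)/(2*k**3 + 8*k**2 + 13*k + 4), so s_k = R(k)·t_k = (2*k**2 - 1)*factorial(k + 2).
s_(k+1) − s_k = (2*k**3 + 8*k**2 + 13*k + 4)*factorial(k + 2) = t_k.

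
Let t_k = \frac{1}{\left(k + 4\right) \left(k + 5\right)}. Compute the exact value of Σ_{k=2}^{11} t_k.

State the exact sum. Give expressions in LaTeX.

t_(k+1)/t_k = (k + 4)/(k + 6).
Factor: A=k + 4; B=k + 6; C=1.
Set up (k + 4)·f(k+1) − (k + 5)·f(k) − (1) = 0.
From deg A=1, deg B=1, deg C=0: d=1.
Match coefficients ⇒ f(k) = k/4.
Get s_k = R·t_k = k/(4*(k + 4)) with R(k) = B(k−1)f(k)/C(k) = k*(k + 5)/4.
Check: Δs_k = 1/(k**2 + 9*k + 20). ✓
Sum = s_(12) − s_(2); s_(12) = 3/16, s_(2) = 1/12 ⇒ 5/48.

Σ = 5/48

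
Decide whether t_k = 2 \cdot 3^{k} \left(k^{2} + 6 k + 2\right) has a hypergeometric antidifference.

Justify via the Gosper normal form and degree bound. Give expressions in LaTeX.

Yes. s_k = 3^{k} \left(k^{2} + 3 k - 4\right).

Compute t_(k+1)/t_k: get 3*(k**2 + 8*k + 9)/(k**2 + 6*k + 2).
Take A(k)=3, B(k)=1, C(k)=k**2 + 6*k + 2.
Set up (3)·f(k+1) − (1)·f(k) − (k**2 + 6*k + 2) = 0.
deg f ≤ 2 (via 0,0,2).
Match coefficients ⇒ f(k) = (k - 1)*(k + 4)/2.
Certificate R = B(k−1)f/C = (k - 1)*(k + 4)/(2*(k**2 + 6*k + 2)) gives s_k = 3**k*(k**2 + 3*k - 4).
Δs = 2*3**k*(k**2 + 6*k + 2), as required.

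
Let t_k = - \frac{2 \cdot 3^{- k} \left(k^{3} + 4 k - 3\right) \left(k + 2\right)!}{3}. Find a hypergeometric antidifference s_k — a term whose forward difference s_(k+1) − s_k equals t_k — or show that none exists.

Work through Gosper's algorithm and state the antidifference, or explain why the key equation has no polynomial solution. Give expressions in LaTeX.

Compute t_(k+1)/t_k: get (k + 3)*(4*k + (k + 1)**3 + 1)/(3*(k**3 + 4*k - 3)).
A = k/3 + 1, B = 1, C = k**3 + 4*k - 3.
Key eq: (k/3 + 1)·f(k+1) = (1)·f(k) + (k**3 + 4*k - 3).
Bound: deg f ≤ 2.
Solving with deg f ≤ 2: f(k) = 3*(k**2 - 2*k - 1).
Certificate R = B(k−1)f/C = 3*(k**2 - 2*k - 1)/(k**3 + 4*k - 3) gives s_k = 2*(-k**2 + 2*k + 1)*factorial(k + 2)/3**k.
Δs = -2*(k**3 + 4*k - 3)*factorial(k + 2)/(3*3**k), as required.

s_k = 2 \cdot 3^{- k} \left(- k^{2} + 2 k + 1\right) \left(k + 2\right)!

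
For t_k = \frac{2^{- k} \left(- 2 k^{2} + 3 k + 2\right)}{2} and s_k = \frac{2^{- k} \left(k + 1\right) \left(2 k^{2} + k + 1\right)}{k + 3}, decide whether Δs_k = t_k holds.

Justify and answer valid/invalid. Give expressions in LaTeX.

Invalid: residual \frac{2^{- k} \left(2 k^{3} + 7 k^{2} - 9 k - 4\right)}{k^{2} + 7 k + 12} ≠ 0.

s_(k+1) = (k + 2)*(k + 2*(k + 1)**2 + 2)/(2*2**k*(k + 4))
s_(k+1) − s_k = (-2*k**4 - 7*k**3 + 13*k**2 + 32*k + 16)/(2*2**k*(k**2 + 7*k + 12))
(s_(k+1) − s_k) − t_k = (2*k**3 + 7*k**2 - 9*k - 4)/(2**k*(k**2 + 7*k + 12))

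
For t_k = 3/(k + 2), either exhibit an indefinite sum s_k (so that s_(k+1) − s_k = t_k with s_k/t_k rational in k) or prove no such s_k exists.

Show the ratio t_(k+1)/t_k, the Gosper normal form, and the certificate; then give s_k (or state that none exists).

The ratio is (k + 2)/(k + 3).
Take A(k)=k + 2, B(k)=k + 3, C(k)=1.
Solve (k + 2)·f(k+1) − (k + 2)·f(k) = 1.
d = 0 from the (1,1,0) case.
Generic f = c0 gives residual -1; -1 = 0 cannot hold, so t_k is not Gosper-summable.

not Gosper-summable; s_k does not exist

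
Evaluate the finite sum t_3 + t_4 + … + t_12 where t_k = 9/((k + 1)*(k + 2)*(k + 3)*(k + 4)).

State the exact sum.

Σ = 27/1120

r(k) = (k + 1)/(k + 5) after simplifying.
Gosper form: A/B · C(k+1)/C(k) with A=k + 1, B=k + 5, C=1.
f must satisfy (k + 1)·f(k+1) − (k + 4)·f(k) = 1.
From deg A=1, deg B=1, deg C=0: d=3.
Solve for f: f(k) = k*(k**2 + 6*k + 11)/18 (degree 3 ≤ 3).
Certificate R = B(k−1)f/C = k*(k + 4)*(k**2 + 6*k + 11)/18 gives s_k = k*(k**2 + 6*k + 11)/(2*(k + 1)*(k + 2)*(k + 3)).
s_(k+1) − s_k = 9/(k**4 + 10*k**3 + 35*k**2 + 50*k + 24) = t_k.
Sum = s_(13) − s_(3); s_(13) = 559/1120, s_(3) = 19/40 ⇒ 27/1120.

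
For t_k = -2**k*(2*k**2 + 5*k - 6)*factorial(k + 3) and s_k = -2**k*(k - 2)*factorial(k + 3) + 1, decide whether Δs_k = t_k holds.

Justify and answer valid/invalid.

s_(k+1) = -2**(k + 1)*(k - 1)*factorial(k + 4) + 1
s_(k+1) − s_k = -2**k*(2*k**2 + 5*k - 6)*factorial(k + 3)
(s_(k+1) − s_k) − t_k = 0

valid (s_(k+1) − s_k reduces to t_k)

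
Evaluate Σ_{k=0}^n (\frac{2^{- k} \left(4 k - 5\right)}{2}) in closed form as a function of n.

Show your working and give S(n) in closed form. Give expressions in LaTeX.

S(n) = 2^{- n - 1} \left(- 2^{n + 1} - 4 n - 3\right)

Step 1: r(k) = (4*k - 1)/(2*(4*k - 5)).
Gosper form: A/B · C(k+1)/C(k) with A=1/2, B=1, C=k - 5/4.
f must satisfy (1/2)·f(k+1) − (1)·f(k) = k - 5/4.
Bound: deg f ≤ 1.
Coefficient equations give f(k) = -(4*k - 1)/2.
Get s_k = R·t_k = (1 - 4*k)/2**k with R(k) = B(k−1)f(k)/C(k) = -2*(4*k - 1)/(4*k - 5).
Δs = (4*k - 5)/(2*2**k), as required.
Telescope: S(n) = s_(n+1) − s_(0) = 2**(-n - 1)*(-4*n - 3) − (1) = 2**(-n - 1)*(-2**(n + 1) - 4*n - 3).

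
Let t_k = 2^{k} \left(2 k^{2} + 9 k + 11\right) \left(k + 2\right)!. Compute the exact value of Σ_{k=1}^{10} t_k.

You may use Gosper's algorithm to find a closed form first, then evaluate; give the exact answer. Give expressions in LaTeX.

Σ = 153035263180776

The ratio is 2*(2*k**3 + 19*k**2 + 61*k + 66)/(2*k**2 + 9*k + 11).
Normal form (A,B,C) = (2*k + 6, 1, k**2 + 9*k/2 + 11/2).
f must satisfy (2*k + 6)·f(k+1) − (1)·f(k) = k**2 + 9*k/2 + 11/2.
Bound: deg f ≤ 1.
Solving with deg f ≤ 1: f(k) = (k + 1)/2.
R(k) = B(k−1)·f(k)/C(k) = (k + 1)/(2*k**2 + 9*k + 11); s_k = R·t_k = 2**k*(k + 1)*factorial(k + 2).
Verify: 2**k*(2*k**2 + 9*k + 11)*factorial(k + 2) matches t_k.
Evaluate s at k=11 and k=1: 153035263180800 and 24; difference 153035263180776.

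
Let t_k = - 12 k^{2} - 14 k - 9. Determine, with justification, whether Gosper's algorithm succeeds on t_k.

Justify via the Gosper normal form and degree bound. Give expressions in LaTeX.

Compute t_(k+1)/t_k: get (12*k**2 + 38*k + 35)/(12*k**2 + 14*k + 9).
Factor: A=1; B=1; C=k**2 + 7*k/6 + 3/4.
Set up (1)·f(k+1) − (1)·f(k) − (k**2 + 7*k/6 + 3/4) = 0.
Bound: deg f ≤ 3.
Solve for f: f(k) = k*(4*k**2 + k + 4)/12 (degree 3 ≤ 3).
Certificate R = B(k−1)f/C = k*(4*k**2 + k + 4)/(12*k**2 + 14*k + 9) gives s_k = k*(-4*k**2 - k - 4).
s_(k+1) − s_k = -12*k**2 - 14*k - 9 = t_k.

Yes. s_k = k \left(- 4 k^{2} - k - 4\right).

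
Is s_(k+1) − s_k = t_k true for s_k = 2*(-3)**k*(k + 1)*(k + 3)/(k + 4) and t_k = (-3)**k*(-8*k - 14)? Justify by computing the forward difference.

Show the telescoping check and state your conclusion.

s_(k+1) = 2*(-3)**(k + 1)*(k + 2)*(k + 4)/(k + 5)
s_(k+1) − s_k = (-3)**k*(-8*k**3 - 78*k**2 - 238*k - 222)/(k**2 + 9*k + 20)
(s_(k+1) − s_k) − t_k = (-3)**k*(8*k**2 + 48*k + 58)/(k**2 + 9*k + 20)

Invalid: residual (-3)**k*(8*k**2 + 48*k + 58)/(k**2 + 9*k + 20) ≠ 0.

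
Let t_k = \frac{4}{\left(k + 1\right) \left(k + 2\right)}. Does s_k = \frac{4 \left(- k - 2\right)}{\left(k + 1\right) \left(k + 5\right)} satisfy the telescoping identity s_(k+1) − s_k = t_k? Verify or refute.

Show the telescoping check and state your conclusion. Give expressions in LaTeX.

Invalid: residual \frac{12 \left(- 2 k - 7\right)}{k^{4} + 14 k^{3} + 65 k^{2} + 112 k + 60} ≠ 0.

s_(k+1) = 4*(-k - 3)/((k + 2)*(k + 6))
s_(k+1) − s_k = 4*(k**2 + 5*k + 9)/(k**4 + 14*k**3 + 65*k**2 + 112*k + 60)
(s_(k+1) − s_k) − t_k = 12*(-2*k - 7)/(k**4 + 14*k**3 + 65*k**2 + 112*k + 60)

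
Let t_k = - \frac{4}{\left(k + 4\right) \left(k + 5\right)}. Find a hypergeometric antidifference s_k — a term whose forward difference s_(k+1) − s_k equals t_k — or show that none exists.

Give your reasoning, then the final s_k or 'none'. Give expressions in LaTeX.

Step 1: r(k) = (k + 4)/(k + 6).
Normal form (A,B,C) = (k + 4, k + 6, 1).
Key eq: (k + 4)·f(k+1) = (k + 5)·f(k) + (1).
d = 1 from the (1,1,0) case.
Solving with deg f ≤ 1: f(k) = k/4.
Get s_k = R·t_k = -k/(k + 4) with R(k) = B(k−1)f(k)/C(k) = k*(k + 5)/4.
Verify: -4/(k**2 + 9*k + 20) matches t_k.

s_k = - \frac{k}{k + 4}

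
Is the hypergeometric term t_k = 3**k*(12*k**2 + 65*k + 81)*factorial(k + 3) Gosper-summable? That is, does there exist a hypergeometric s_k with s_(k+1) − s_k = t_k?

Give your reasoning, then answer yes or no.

Yes. s_k = 3**k*(4*k + 3)*factorial(k + 3).

The ratio is 3*(12*k**3 + 137*k**2 + 514*k + 632)/(12*k**2 + 65*k + 81).
Factor: A=3*k + 12; B=1; C=k**2 + 65*k/12 + 27/4.
Solve (3*k + 12)·f(k+1) − (1)·f(k) = k**2 + 65*k/12 + 27/4.
d = 1 from the (1,0,2) case.
Solving with deg f ≤ 1: f(k) = (4*k + 3)/12.
Certificate R = B(k−1)f/C = (4*k + 3)/(12*k**2 + 65*k + 81) gives s_k = 3**k*(4*k + 3)*factorial(k + 3).
s_(k+1) − s_k = 3**k*(12*k**2 + 65*k + 81)*factorial(k + 3) = t_k.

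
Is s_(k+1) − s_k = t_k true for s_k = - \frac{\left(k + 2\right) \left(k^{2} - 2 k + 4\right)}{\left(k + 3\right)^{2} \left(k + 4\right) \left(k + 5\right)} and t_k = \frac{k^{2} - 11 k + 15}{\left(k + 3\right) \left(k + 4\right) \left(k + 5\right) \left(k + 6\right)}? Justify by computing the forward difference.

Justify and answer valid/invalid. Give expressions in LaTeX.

s_(k+1) = -(k + 3)*(-2*k + (k + 1)**2 + 2)/((k + 4)**2*(k + 5)*(k + 6))
s_(k+1) − s_k = (k**4 - 6*k**3 - 46*k**2 - k + 111)/(k**6 + 25*k**5 + 257*k**4 + 1391*k**3 + 4182*k**2 + 6624*k + 4320)
(s_(k+1) − s_k) − t_k = (-2*k**3 + 4*k**2 + 26*k - 69)/(k**6 + 25*k**5 + 257*k**4 + 1391*k**3 + 4182*k**2 + 6624*k + 4320)

Invalid: residual \frac{- 2 k^{3} + 4 k^{2} + 26 k - 69}{k^{6} + 25 k^{5} + 257 k^{4} + 1391 k^{3} + 4182 k^{2} + 6624 k + 4320} ≠ 0.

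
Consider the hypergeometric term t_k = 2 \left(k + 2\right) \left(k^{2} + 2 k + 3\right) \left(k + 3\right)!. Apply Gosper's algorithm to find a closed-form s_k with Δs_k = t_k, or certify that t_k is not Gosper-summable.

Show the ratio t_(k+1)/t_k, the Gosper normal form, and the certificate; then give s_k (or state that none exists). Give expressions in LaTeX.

s_k = 2 \left(k^{2} - k + 2\right) \left(k + 3\right)!

Step 1: r(k) = (k + 3)*(k + 4)*(2*k + (k + 1)**2 + 5)/((k + 2)*(k**2 + 2*k + 3)).
Normal form (A,B,C) = (k + 4, 1, k**3 + 4*k**2 + 7*k + 6).
Set up (k + 4)·f(k+1) − (1)·f(k) − (k**3 + 4*k**2 + 7*k + 6) = 0.
Degrees (1,0,3) ⇒ d ≤ 2.
Solving with deg f ≤ 2: f(k) = k**2 - k + 2.
Certificate R = B(k−1)f/C = (k**2 - k + 2)/((k + 2)*(k**2 + 2*k + 3)) gives s_k = 2*(k**2 - k + 2)*factorial(k + 3).
Verify: 2*(k + 2)*(k**2 + 2*k + 3)*factorial(k + 3) matches t_k.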